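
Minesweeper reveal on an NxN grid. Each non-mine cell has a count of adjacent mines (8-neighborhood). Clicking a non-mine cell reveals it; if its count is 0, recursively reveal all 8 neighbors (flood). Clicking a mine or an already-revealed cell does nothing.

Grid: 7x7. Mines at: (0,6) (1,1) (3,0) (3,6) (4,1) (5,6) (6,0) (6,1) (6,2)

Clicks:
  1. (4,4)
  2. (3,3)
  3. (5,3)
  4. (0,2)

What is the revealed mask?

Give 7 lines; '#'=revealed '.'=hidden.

Answer: ..####.
..####.
..####.
..####.
..####.
..####.
...###.

Derivation:
Click 1 (4,4) count=0: revealed 27 new [(0,2) (0,3) (0,4) (0,5) (1,2) (1,3) (1,4) (1,5) (2,2) (2,3) (2,4) (2,5) (3,2) (3,3) (3,4) (3,5) (4,2) (4,3) (4,4) (4,5) (5,2) (5,3) (5,4) (5,5) (6,3) (6,4) (6,5)] -> total=27
Click 2 (3,3) count=0: revealed 0 new [(none)] -> total=27
Click 3 (5,3) count=1: revealed 0 new [(none)] -> total=27
Click 4 (0,2) count=1: revealed 0 new [(none)] -> total=27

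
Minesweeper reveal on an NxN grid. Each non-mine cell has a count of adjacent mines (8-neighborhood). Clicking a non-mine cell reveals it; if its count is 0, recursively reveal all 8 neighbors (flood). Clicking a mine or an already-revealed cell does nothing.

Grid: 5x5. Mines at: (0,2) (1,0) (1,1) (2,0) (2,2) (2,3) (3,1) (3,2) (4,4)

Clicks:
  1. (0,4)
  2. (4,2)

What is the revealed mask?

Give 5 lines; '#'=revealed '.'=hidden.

Click 1 (0,4) count=0: revealed 4 new [(0,3) (0,4) (1,3) (1,4)] -> total=4
Click 2 (4,2) count=2: revealed 1 new [(4,2)] -> total=5

Answer: ...##
...##
.....
.....
..#..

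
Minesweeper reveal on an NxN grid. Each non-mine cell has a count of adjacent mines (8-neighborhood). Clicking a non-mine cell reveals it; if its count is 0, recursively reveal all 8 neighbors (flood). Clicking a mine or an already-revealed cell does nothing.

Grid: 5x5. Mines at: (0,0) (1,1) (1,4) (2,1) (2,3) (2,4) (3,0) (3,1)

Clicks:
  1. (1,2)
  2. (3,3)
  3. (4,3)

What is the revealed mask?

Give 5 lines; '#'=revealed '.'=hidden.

Answer: .....
..#..
.....
..###
..###

Derivation:
Click 1 (1,2) count=3: revealed 1 new [(1,2)] -> total=1
Click 2 (3,3) count=2: revealed 1 new [(3,3)] -> total=2
Click 3 (4,3) count=0: revealed 5 new [(3,2) (3,4) (4,2) (4,3) (4,4)] -> total=7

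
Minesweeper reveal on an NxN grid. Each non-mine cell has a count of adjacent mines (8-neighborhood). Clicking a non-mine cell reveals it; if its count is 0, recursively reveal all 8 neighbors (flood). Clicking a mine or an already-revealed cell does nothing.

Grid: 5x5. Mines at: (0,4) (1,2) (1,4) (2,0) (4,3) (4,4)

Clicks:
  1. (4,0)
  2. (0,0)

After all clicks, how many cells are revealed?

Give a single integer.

Answer: 10

Derivation:
Click 1 (4,0) count=0: revealed 6 new [(3,0) (3,1) (3,2) (4,0) (4,1) (4,2)] -> total=6
Click 2 (0,0) count=0: revealed 4 new [(0,0) (0,1) (1,0) (1,1)] -> total=10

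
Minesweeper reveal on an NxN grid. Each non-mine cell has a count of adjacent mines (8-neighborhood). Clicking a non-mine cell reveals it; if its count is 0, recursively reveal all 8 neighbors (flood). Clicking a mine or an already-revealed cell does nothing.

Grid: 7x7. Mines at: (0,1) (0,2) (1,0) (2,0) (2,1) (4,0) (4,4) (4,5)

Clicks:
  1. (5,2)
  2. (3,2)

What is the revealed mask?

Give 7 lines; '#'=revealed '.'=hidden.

Answer: .......
.......
.......
.###...
.###...
#######
#######

Derivation:
Click 1 (5,2) count=0: revealed 20 new [(3,1) (3,2) (3,3) (4,1) (4,2) (4,3) (5,0) (5,1) (5,2) (5,3) (5,4) (5,5) (5,6) (6,0) (6,1) (6,2) (6,3) (6,4) (6,5) (6,6)] -> total=20
Click 2 (3,2) count=1: revealed 0 new [(none)] -> total=20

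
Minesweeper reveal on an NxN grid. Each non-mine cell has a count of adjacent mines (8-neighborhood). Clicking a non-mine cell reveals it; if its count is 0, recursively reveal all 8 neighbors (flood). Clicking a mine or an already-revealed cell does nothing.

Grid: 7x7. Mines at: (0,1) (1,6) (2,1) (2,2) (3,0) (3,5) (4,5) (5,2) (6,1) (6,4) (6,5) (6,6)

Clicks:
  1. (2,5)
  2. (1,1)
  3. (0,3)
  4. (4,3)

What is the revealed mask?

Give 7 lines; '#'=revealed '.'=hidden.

Click 1 (2,5) count=2: revealed 1 new [(2,5)] -> total=1
Click 2 (1,1) count=3: revealed 1 new [(1,1)] -> total=2
Click 3 (0,3) count=0: revealed 10 new [(0,2) (0,3) (0,4) (0,5) (1,2) (1,3) (1,4) (1,5) (2,3) (2,4)] -> total=12
Click 4 (4,3) count=1: revealed 1 new [(4,3)] -> total=13

Answer: ..####.
.#####.
...###.
.......
...#...
.......
.......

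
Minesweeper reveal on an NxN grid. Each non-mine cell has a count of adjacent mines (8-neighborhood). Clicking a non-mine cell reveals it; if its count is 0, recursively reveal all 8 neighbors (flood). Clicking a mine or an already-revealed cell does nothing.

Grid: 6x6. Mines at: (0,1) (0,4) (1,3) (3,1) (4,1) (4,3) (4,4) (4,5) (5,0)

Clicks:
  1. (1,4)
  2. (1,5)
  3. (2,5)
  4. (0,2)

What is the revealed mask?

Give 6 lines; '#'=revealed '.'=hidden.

Answer: ..#...
....##
....##
....##
......
......

Derivation:
Click 1 (1,4) count=2: revealed 1 new [(1,4)] -> total=1
Click 2 (1,5) count=1: revealed 1 new [(1,5)] -> total=2
Click 3 (2,5) count=0: revealed 4 new [(2,4) (2,5) (3,4) (3,5)] -> total=6
Click 4 (0,2) count=2: revealed 1 new [(0,2)] -> total=7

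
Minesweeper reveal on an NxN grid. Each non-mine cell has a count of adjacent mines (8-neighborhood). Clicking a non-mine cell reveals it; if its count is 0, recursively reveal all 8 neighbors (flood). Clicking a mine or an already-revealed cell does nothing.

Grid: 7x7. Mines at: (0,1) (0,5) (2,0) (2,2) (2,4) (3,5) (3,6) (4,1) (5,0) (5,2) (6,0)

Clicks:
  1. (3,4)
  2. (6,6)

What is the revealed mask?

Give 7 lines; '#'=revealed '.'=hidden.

Answer: .......
.......
.......
....#..
...####
...####
...####

Derivation:
Click 1 (3,4) count=2: revealed 1 new [(3,4)] -> total=1
Click 2 (6,6) count=0: revealed 12 new [(4,3) (4,4) (4,5) (4,6) (5,3) (5,4) (5,5) (5,6) (6,3) (6,4) (6,5) (6,6)] -> total=13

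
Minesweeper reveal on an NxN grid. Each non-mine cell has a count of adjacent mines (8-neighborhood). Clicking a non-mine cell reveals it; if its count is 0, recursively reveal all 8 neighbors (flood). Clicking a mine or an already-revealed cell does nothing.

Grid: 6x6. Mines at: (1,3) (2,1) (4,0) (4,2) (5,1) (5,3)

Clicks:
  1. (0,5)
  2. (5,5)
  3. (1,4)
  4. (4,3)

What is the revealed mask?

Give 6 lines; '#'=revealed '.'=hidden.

Answer: ....##
....##
...###
...###
...###
....##

Derivation:
Click 1 (0,5) count=0: revealed 15 new [(0,4) (0,5) (1,4) (1,5) (2,3) (2,4) (2,5) (3,3) (3,4) (3,5) (4,3) (4,4) (4,5) (5,4) (5,5)] -> total=15
Click 2 (5,5) count=0: revealed 0 new [(none)] -> total=15
Click 3 (1,4) count=1: revealed 0 new [(none)] -> total=15
Click 4 (4,3) count=2: revealed 0 new [(none)] -> total=15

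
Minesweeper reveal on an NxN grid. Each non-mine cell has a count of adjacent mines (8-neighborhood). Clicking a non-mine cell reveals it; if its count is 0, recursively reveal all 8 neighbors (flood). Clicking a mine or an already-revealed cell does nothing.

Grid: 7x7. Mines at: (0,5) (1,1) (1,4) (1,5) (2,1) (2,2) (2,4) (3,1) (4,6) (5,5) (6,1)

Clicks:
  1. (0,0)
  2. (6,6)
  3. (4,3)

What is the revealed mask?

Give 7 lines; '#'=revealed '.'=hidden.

Answer: #......
.......
.......
..###..
..###..
..###..
..###.#

Derivation:
Click 1 (0,0) count=1: revealed 1 new [(0,0)] -> total=1
Click 2 (6,6) count=1: revealed 1 new [(6,6)] -> total=2
Click 3 (4,3) count=0: revealed 12 new [(3,2) (3,3) (3,4) (4,2) (4,3) (4,4) (5,2) (5,3) (5,4) (6,2) (6,3) (6,4)] -> total=14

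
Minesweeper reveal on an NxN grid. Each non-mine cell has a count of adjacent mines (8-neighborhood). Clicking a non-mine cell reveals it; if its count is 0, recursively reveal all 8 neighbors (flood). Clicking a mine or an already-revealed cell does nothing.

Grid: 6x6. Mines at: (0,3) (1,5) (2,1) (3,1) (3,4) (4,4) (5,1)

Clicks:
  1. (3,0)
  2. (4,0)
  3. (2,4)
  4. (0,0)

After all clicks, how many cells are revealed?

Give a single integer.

Answer: 9

Derivation:
Click 1 (3,0) count=2: revealed 1 new [(3,0)] -> total=1
Click 2 (4,0) count=2: revealed 1 new [(4,0)] -> total=2
Click 3 (2,4) count=2: revealed 1 new [(2,4)] -> total=3
Click 4 (0,0) count=0: revealed 6 new [(0,0) (0,1) (0,2) (1,0) (1,1) (1,2)] -> total=9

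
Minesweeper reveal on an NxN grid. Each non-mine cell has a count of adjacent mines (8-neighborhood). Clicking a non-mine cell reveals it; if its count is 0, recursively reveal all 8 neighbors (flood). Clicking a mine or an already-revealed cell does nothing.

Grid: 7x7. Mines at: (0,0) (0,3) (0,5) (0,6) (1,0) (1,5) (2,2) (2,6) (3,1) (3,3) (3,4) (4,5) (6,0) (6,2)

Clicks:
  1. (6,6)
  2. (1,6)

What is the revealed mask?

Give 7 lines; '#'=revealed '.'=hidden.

Answer: .......
......#
.......
.......
.......
...####
...####

Derivation:
Click 1 (6,6) count=0: revealed 8 new [(5,3) (5,4) (5,5) (5,6) (6,3) (6,4) (6,5) (6,6)] -> total=8
Click 2 (1,6) count=4: revealed 1 new [(1,6)] -> total=9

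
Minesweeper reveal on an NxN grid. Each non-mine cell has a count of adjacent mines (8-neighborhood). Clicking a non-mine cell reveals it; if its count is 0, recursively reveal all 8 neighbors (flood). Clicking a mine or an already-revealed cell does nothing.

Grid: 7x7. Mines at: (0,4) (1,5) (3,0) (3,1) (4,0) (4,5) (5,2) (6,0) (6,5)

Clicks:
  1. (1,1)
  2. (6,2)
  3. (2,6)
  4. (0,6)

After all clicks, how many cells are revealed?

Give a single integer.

Answer: 23

Derivation:
Click 1 (1,1) count=0: revealed 20 new [(0,0) (0,1) (0,2) (0,3) (1,0) (1,1) (1,2) (1,3) (1,4) (2,0) (2,1) (2,2) (2,3) (2,4) (3,2) (3,3) (3,4) (4,2) (4,3) (4,4)] -> total=20
Click 2 (6,2) count=1: revealed 1 new [(6,2)] -> total=21
Click 3 (2,6) count=1: revealed 1 new [(2,6)] -> total=22
Click 4 (0,6) count=1: revealed 1 new [(0,6)] -> total=23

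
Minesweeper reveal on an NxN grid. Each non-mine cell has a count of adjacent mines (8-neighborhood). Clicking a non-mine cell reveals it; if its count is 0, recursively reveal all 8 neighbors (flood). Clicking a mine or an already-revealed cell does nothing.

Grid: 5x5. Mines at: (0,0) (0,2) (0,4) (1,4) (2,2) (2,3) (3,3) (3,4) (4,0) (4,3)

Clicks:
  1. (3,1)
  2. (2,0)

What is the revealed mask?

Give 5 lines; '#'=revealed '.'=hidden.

Answer: .....
##...
##...
##...
.....

Derivation:
Click 1 (3,1) count=2: revealed 1 new [(3,1)] -> total=1
Click 2 (2,0) count=0: revealed 5 new [(1,0) (1,1) (2,0) (2,1) (3,0)] -> total=6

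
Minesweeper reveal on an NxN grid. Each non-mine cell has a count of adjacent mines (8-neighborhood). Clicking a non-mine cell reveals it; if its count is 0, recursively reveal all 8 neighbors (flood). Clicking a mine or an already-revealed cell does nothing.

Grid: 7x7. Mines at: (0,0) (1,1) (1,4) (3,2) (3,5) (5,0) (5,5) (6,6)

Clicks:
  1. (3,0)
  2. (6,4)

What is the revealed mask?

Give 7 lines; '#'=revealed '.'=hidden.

Answer: .......
.......
##.....
##.....
##.....
.......
....#..

Derivation:
Click 1 (3,0) count=0: revealed 6 new [(2,0) (2,1) (3,0) (3,1) (4,0) (4,1)] -> total=6
Click 2 (6,4) count=1: revealed 1 new [(6,4)] -> total=7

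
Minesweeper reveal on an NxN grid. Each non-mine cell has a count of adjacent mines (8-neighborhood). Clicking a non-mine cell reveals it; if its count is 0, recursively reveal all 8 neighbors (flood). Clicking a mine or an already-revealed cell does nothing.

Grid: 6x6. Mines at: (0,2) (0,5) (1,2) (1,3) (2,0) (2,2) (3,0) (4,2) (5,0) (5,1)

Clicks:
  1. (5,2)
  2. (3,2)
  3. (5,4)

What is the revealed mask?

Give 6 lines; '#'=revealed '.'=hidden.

Click 1 (5,2) count=2: revealed 1 new [(5,2)] -> total=1
Click 2 (3,2) count=2: revealed 1 new [(3,2)] -> total=2
Click 3 (5,4) count=0: revealed 14 new [(1,4) (1,5) (2,3) (2,4) (2,5) (3,3) (3,4) (3,5) (4,3) (4,4) (4,5) (5,3) (5,4) (5,5)] -> total=16

Answer: ......
....##
...###
..####
...###
..####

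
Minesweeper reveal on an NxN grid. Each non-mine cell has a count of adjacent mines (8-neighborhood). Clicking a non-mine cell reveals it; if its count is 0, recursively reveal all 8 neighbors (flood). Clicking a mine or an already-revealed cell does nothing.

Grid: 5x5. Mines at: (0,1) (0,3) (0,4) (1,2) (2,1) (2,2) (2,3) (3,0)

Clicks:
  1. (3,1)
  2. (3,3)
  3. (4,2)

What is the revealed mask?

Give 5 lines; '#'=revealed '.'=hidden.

Answer: .....
.....
.....
.####
.####

Derivation:
Click 1 (3,1) count=3: revealed 1 new [(3,1)] -> total=1
Click 2 (3,3) count=2: revealed 1 new [(3,3)] -> total=2
Click 3 (4,2) count=0: revealed 6 new [(3,2) (3,4) (4,1) (4,2) (4,3) (4,4)] -> total=8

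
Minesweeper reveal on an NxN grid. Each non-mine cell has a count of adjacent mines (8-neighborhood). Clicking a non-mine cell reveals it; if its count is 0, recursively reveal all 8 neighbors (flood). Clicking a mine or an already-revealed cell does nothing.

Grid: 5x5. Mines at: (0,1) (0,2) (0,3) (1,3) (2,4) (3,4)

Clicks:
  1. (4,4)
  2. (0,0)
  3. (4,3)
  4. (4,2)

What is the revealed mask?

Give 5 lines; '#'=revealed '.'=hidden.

Click 1 (4,4) count=1: revealed 1 new [(4,4)] -> total=1
Click 2 (0,0) count=1: revealed 1 new [(0,0)] -> total=2
Click 3 (4,3) count=1: revealed 1 new [(4,3)] -> total=3
Click 4 (4,2) count=0: revealed 14 new [(1,0) (1,1) (1,2) (2,0) (2,1) (2,2) (2,3) (3,0) (3,1) (3,2) (3,3) (4,0) (4,1) (4,2)] -> total=17

Answer: #....
###..
####.
####.
#####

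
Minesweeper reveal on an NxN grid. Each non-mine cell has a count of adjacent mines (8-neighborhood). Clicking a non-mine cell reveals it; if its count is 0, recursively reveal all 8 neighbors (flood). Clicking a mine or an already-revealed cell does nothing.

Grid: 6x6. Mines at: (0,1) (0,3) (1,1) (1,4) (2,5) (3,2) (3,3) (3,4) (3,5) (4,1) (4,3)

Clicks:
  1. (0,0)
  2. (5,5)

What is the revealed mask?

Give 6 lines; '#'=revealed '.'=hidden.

Answer: #.....
......
......
......
....##
....##

Derivation:
Click 1 (0,0) count=2: revealed 1 new [(0,0)] -> total=1
Click 2 (5,5) count=0: revealed 4 new [(4,4) (4,5) (5,4) (5,5)] -> total=5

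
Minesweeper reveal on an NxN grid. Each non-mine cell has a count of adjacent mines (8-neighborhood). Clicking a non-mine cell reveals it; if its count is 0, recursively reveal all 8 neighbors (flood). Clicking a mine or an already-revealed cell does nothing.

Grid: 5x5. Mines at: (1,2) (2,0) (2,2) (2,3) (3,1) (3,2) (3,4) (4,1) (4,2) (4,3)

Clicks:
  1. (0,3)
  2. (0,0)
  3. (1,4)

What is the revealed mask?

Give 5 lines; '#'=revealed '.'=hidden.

Answer: ##.#.
##..#
.....
.....
.....

Derivation:
Click 1 (0,3) count=1: revealed 1 new [(0,3)] -> total=1
Click 2 (0,0) count=0: revealed 4 new [(0,0) (0,1) (1,0) (1,1)] -> total=5
Click 3 (1,4) count=1: revealed 1 new [(1,4)] -> total=6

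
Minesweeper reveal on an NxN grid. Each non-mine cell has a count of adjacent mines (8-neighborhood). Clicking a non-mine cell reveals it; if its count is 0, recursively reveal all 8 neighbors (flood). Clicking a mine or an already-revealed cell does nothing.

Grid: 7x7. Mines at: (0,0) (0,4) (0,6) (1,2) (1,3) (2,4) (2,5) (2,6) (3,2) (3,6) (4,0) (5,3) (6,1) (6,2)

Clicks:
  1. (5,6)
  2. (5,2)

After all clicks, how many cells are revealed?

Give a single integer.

Click 1 (5,6) count=0: revealed 9 new [(4,4) (4,5) (4,6) (5,4) (5,5) (5,6) (6,4) (6,5) (6,6)] -> total=9
Click 2 (5,2) count=3: revealed 1 new [(5,2)] -> total=10

Answer: 10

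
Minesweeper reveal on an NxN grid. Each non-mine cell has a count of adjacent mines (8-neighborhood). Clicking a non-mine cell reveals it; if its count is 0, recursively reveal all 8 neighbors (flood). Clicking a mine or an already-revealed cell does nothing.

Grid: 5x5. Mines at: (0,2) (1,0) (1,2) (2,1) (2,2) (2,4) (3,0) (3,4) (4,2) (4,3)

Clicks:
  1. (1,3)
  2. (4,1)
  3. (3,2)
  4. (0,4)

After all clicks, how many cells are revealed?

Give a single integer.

Answer: 6

Derivation:
Click 1 (1,3) count=4: revealed 1 new [(1,3)] -> total=1
Click 2 (4,1) count=2: revealed 1 new [(4,1)] -> total=2
Click 3 (3,2) count=4: revealed 1 new [(3,2)] -> total=3
Click 4 (0,4) count=0: revealed 3 new [(0,3) (0,4) (1,4)] -> total=6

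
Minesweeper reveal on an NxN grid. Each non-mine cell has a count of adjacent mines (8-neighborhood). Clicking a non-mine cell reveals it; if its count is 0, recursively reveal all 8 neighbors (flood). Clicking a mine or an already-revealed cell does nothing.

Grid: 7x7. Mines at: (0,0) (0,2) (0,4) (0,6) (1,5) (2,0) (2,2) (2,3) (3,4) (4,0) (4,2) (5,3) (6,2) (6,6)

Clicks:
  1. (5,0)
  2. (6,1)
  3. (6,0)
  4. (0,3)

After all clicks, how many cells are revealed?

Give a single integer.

Answer: 5

Derivation:
Click 1 (5,0) count=1: revealed 1 new [(5,0)] -> total=1
Click 2 (6,1) count=1: revealed 1 new [(6,1)] -> total=2
Click 3 (6,0) count=0: revealed 2 new [(5,1) (6,0)] -> total=4
Click 4 (0,3) count=2: revealed 1 new [(0,3)] -> total=5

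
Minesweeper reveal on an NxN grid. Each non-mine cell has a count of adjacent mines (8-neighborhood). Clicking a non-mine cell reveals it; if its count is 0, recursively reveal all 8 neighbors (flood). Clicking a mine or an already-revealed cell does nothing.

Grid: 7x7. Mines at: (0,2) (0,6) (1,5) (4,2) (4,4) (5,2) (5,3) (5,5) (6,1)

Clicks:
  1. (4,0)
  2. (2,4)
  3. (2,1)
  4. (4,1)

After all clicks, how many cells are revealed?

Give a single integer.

Answer: 21

Derivation:
Click 1 (4,0) count=0: revealed 21 new [(0,0) (0,1) (1,0) (1,1) (1,2) (1,3) (1,4) (2,0) (2,1) (2,2) (2,3) (2,4) (3,0) (3,1) (3,2) (3,3) (3,4) (4,0) (4,1) (5,0) (5,1)] -> total=21
Click 2 (2,4) count=1: revealed 0 new [(none)] -> total=21
Click 3 (2,1) count=0: revealed 0 new [(none)] -> total=21
Click 4 (4,1) count=2: revealed 0 new [(none)] -> total=21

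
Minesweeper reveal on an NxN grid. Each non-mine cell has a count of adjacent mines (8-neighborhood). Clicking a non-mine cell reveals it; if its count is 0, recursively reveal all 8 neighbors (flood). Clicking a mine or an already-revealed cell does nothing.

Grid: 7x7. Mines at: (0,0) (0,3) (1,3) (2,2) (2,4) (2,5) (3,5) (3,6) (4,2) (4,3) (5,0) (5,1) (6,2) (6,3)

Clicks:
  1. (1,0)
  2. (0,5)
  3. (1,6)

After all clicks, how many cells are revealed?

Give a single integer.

Click 1 (1,0) count=1: revealed 1 new [(1,0)] -> total=1
Click 2 (0,5) count=0: revealed 6 new [(0,4) (0,5) (0,6) (1,4) (1,5) (1,6)] -> total=7
Click 3 (1,6) count=1: revealed 0 new [(none)] -> total=7

Answer: 7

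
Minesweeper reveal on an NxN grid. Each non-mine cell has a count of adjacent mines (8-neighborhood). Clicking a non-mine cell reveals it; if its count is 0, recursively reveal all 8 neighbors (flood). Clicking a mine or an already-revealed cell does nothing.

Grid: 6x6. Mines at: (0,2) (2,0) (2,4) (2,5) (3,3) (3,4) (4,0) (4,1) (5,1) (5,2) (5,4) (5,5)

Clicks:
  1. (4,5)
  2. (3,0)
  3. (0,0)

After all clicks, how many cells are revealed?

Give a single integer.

Answer: 6

Derivation:
Click 1 (4,5) count=3: revealed 1 new [(4,5)] -> total=1
Click 2 (3,0) count=3: revealed 1 new [(3,0)] -> total=2
Click 3 (0,0) count=0: revealed 4 new [(0,0) (0,1) (1,0) (1,1)] -> total=6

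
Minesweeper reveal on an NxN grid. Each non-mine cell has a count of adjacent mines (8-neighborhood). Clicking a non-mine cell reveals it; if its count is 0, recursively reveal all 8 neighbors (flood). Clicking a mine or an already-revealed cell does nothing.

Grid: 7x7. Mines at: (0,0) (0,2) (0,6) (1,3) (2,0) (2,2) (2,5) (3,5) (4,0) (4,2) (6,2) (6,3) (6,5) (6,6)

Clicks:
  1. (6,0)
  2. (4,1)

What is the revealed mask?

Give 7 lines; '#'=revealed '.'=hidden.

Answer: .......
.......
.......
.......
.#.....
##.....
##.....

Derivation:
Click 1 (6,0) count=0: revealed 4 new [(5,0) (5,1) (6,0) (6,1)] -> total=4
Click 2 (4,1) count=2: revealed 1 new [(4,1)] -> total=5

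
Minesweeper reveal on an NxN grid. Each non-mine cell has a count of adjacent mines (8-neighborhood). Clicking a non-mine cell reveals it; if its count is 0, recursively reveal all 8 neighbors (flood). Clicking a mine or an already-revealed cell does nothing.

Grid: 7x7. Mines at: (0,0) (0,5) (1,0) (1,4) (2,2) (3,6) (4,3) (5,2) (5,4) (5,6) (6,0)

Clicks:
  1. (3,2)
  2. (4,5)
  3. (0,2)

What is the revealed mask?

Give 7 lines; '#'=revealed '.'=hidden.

Answer: .###...
.###...
.......
..#....
.....#.
.......
.......

Derivation:
Click 1 (3,2) count=2: revealed 1 new [(3,2)] -> total=1
Click 2 (4,5) count=3: revealed 1 new [(4,5)] -> total=2
Click 3 (0,2) count=0: revealed 6 new [(0,1) (0,2) (0,3) (1,1) (1,2) (1,3)] -> total=8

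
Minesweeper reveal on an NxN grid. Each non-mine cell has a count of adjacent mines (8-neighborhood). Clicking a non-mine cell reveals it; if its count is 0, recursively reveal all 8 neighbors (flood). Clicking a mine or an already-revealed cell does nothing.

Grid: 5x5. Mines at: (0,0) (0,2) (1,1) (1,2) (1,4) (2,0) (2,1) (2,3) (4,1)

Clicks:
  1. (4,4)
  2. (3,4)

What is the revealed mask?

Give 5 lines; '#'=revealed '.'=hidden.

Answer: .....
.....
.....
..###
..###

Derivation:
Click 1 (4,4) count=0: revealed 6 new [(3,2) (3,3) (3,4) (4,2) (4,3) (4,4)] -> total=6
Click 2 (3,4) count=1: revealed 0 new [(none)] -> total=6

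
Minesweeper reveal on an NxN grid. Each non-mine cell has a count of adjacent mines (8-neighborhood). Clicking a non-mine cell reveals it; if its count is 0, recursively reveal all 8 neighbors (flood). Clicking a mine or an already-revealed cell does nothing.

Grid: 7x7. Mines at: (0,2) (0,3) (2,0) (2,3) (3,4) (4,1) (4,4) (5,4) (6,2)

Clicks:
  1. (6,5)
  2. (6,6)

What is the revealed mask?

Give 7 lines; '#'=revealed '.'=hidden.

Click 1 (6,5) count=1: revealed 1 new [(6,5)] -> total=1
Click 2 (6,6) count=0: revealed 16 new [(0,4) (0,5) (0,6) (1,4) (1,5) (1,6) (2,4) (2,5) (2,6) (3,5) (3,6) (4,5) (4,6) (5,5) (5,6) (6,6)] -> total=17

Answer: ....###
....###
....###
.....##
.....##
.....##
.....##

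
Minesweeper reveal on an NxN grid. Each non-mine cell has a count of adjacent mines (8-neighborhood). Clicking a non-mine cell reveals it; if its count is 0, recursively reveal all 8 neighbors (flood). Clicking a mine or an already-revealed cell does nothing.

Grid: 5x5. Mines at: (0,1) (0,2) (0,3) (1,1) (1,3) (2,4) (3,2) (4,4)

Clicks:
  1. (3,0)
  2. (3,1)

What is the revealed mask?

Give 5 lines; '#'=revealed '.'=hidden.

Answer: .....
.....
##...
##...
##...

Derivation:
Click 1 (3,0) count=0: revealed 6 new [(2,0) (2,1) (3,0) (3,1) (4,0) (4,1)] -> total=6
Click 2 (3,1) count=1: revealed 0 new [(none)] -> total=6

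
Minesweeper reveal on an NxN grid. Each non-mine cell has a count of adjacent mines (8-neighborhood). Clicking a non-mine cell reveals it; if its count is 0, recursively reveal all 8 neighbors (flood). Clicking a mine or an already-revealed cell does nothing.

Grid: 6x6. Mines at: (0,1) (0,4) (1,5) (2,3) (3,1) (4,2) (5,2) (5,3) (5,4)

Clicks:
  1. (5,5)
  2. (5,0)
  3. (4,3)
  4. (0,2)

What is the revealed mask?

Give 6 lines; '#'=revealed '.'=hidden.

Click 1 (5,5) count=1: revealed 1 new [(5,5)] -> total=1
Click 2 (5,0) count=0: revealed 4 new [(4,0) (4,1) (5,0) (5,1)] -> total=5
Click 3 (4,3) count=4: revealed 1 new [(4,3)] -> total=6
Click 4 (0,2) count=1: revealed 1 new [(0,2)] -> total=7

Answer: ..#...
......
......
......
##.#..
##...#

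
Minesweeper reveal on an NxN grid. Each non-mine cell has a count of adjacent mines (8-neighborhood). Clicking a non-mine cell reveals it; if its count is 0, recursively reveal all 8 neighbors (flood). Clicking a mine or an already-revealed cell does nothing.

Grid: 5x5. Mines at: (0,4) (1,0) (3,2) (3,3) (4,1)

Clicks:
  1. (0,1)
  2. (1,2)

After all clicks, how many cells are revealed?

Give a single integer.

Answer: 9

Derivation:
Click 1 (0,1) count=1: revealed 1 new [(0,1)] -> total=1
Click 2 (1,2) count=0: revealed 8 new [(0,2) (0,3) (1,1) (1,2) (1,3) (2,1) (2,2) (2,3)] -> total=9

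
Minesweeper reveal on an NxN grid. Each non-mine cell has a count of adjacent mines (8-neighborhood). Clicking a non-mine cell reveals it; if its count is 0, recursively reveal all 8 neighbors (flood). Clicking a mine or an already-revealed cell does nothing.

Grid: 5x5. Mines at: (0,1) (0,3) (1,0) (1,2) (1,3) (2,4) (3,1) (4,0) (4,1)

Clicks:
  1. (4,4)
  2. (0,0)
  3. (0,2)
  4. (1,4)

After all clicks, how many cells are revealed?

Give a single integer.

Answer: 9

Derivation:
Click 1 (4,4) count=0: revealed 6 new [(3,2) (3,3) (3,4) (4,2) (4,3) (4,4)] -> total=6
Click 2 (0,0) count=2: revealed 1 new [(0,0)] -> total=7
Click 3 (0,2) count=4: revealed 1 new [(0,2)] -> total=8
Click 4 (1,4) count=3: revealed 1 new [(1,4)] -> total=9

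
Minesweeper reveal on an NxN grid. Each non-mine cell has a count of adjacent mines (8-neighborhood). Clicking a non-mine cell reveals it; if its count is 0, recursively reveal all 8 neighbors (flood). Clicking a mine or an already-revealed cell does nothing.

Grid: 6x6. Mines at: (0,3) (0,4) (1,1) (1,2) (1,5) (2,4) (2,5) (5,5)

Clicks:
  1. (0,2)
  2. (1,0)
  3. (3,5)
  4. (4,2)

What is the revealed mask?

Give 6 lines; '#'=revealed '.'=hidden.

Click 1 (0,2) count=3: revealed 1 new [(0,2)] -> total=1
Click 2 (1,0) count=1: revealed 1 new [(1,0)] -> total=2
Click 3 (3,5) count=2: revealed 1 new [(3,5)] -> total=3
Click 4 (4,2) count=0: revealed 19 new [(2,0) (2,1) (2,2) (2,3) (3,0) (3,1) (3,2) (3,3) (3,4) (4,0) (4,1) (4,2) (4,3) (4,4) (5,0) (5,1) (5,2) (5,3) (5,4)] -> total=22

Answer: ..#...
#.....
####..
######
#####.
#####.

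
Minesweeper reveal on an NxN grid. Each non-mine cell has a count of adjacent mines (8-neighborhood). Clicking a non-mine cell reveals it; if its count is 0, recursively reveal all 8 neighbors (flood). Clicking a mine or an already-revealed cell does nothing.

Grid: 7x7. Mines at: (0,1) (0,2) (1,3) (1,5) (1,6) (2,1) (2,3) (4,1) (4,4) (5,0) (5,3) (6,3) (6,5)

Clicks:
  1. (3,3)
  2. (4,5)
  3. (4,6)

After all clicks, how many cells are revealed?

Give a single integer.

Answer: 9

Derivation:
Click 1 (3,3) count=2: revealed 1 new [(3,3)] -> total=1
Click 2 (4,5) count=1: revealed 1 new [(4,5)] -> total=2
Click 3 (4,6) count=0: revealed 7 new [(2,5) (2,6) (3,5) (3,6) (4,6) (5,5) (5,6)] -> total=9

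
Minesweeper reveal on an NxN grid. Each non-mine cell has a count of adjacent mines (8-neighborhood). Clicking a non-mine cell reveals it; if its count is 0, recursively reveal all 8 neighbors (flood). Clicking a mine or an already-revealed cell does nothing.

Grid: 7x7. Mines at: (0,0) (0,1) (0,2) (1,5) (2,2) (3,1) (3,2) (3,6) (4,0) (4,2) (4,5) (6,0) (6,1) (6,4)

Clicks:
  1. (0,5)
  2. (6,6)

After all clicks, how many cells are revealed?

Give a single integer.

Click 1 (0,5) count=1: revealed 1 new [(0,5)] -> total=1
Click 2 (6,6) count=0: revealed 4 new [(5,5) (5,6) (6,5) (6,6)] -> total=5

Answer: 5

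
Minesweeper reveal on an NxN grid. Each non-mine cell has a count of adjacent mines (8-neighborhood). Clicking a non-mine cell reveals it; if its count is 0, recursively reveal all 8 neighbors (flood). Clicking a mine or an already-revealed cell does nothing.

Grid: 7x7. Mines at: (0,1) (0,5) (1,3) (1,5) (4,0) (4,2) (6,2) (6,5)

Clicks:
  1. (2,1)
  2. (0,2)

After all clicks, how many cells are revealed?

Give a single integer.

Answer: 10

Derivation:
Click 1 (2,1) count=0: revealed 9 new [(1,0) (1,1) (1,2) (2,0) (2,1) (2,2) (3,0) (3,1) (3,2)] -> total=9
Click 2 (0,2) count=2: revealed 1 new [(0,2)] -> total=10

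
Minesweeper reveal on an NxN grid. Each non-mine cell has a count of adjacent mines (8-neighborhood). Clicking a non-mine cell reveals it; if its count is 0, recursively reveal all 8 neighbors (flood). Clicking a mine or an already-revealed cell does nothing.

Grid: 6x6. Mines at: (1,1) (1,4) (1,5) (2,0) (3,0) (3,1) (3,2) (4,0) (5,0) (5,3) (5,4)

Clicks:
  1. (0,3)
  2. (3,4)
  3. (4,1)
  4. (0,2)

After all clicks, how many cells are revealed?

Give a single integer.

Click 1 (0,3) count=1: revealed 1 new [(0,3)] -> total=1
Click 2 (3,4) count=0: revealed 9 new [(2,3) (2,4) (2,5) (3,3) (3,4) (3,5) (4,3) (4,4) (4,5)] -> total=10
Click 3 (4,1) count=5: revealed 1 new [(4,1)] -> total=11
Click 4 (0,2) count=1: revealed 1 new [(0,2)] -> total=12

Answer: 12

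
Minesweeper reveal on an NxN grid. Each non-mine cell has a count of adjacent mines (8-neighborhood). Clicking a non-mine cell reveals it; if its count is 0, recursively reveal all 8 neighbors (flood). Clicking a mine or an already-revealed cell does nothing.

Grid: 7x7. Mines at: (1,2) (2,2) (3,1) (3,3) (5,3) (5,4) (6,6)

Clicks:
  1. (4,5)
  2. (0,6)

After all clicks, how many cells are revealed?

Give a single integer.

Answer: 20

Derivation:
Click 1 (4,5) count=1: revealed 1 new [(4,5)] -> total=1
Click 2 (0,6) count=0: revealed 19 new [(0,3) (0,4) (0,5) (0,6) (1,3) (1,4) (1,5) (1,6) (2,3) (2,4) (2,5) (2,6) (3,4) (3,5) (3,6) (4,4) (4,6) (5,5) (5,6)] -> total=20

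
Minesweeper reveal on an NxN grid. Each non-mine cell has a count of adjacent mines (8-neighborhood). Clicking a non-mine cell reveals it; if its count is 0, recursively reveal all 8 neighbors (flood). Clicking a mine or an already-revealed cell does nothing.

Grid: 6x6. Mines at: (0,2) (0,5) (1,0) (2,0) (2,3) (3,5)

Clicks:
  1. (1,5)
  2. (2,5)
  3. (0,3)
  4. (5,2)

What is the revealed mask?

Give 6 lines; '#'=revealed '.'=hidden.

Click 1 (1,5) count=1: revealed 1 new [(1,5)] -> total=1
Click 2 (2,5) count=1: revealed 1 new [(2,5)] -> total=2
Click 3 (0,3) count=1: revealed 1 new [(0,3)] -> total=3
Click 4 (5,2) count=0: revealed 17 new [(3,0) (3,1) (3,2) (3,3) (3,4) (4,0) (4,1) (4,2) (4,3) (4,4) (4,5) (5,0) (5,1) (5,2) (5,3) (5,4) (5,5)] -> total=20

Answer: ...#..
.....#
.....#
#####.
######
######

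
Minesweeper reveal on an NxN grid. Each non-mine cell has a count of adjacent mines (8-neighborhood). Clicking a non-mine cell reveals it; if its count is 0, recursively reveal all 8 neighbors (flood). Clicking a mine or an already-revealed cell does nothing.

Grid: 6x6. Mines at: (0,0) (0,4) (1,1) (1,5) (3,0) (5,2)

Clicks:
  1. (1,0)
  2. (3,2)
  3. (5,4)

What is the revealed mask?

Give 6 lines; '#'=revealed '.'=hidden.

Answer: ......
#.###.
.#####
.#####
.#####
...###

Derivation:
Click 1 (1,0) count=2: revealed 1 new [(1,0)] -> total=1
Click 2 (3,2) count=0: revealed 21 new [(1,2) (1,3) (1,4) (2,1) (2,2) (2,3) (2,4) (2,5) (3,1) (3,2) (3,3) (3,4) (3,5) (4,1) (4,2) (4,3) (4,4) (4,5) (5,3) (5,4) (5,5)] -> total=22
Click 3 (5,4) count=0: revealed 0 new [(none)] -> total=22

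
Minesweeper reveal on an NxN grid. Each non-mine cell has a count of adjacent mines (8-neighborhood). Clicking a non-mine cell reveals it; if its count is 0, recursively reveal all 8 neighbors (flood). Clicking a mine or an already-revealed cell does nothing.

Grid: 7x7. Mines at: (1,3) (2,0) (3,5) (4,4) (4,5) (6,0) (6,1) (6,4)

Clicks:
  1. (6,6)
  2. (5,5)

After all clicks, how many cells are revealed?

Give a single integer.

Answer: 4

Derivation:
Click 1 (6,6) count=0: revealed 4 new [(5,5) (5,6) (6,5) (6,6)] -> total=4
Click 2 (5,5) count=3: revealed 0 new [(none)] -> total=4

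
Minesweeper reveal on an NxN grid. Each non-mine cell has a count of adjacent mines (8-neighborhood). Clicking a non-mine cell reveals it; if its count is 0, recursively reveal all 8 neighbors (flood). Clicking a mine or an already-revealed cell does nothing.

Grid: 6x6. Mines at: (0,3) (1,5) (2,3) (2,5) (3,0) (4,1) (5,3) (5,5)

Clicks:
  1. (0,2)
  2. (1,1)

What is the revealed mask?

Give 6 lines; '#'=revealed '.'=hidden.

Answer: ###...
###...
###...
......
......
......

Derivation:
Click 1 (0,2) count=1: revealed 1 new [(0,2)] -> total=1
Click 2 (1,1) count=0: revealed 8 new [(0,0) (0,1) (1,0) (1,1) (1,2) (2,0) (2,1) (2,2)] -> total=9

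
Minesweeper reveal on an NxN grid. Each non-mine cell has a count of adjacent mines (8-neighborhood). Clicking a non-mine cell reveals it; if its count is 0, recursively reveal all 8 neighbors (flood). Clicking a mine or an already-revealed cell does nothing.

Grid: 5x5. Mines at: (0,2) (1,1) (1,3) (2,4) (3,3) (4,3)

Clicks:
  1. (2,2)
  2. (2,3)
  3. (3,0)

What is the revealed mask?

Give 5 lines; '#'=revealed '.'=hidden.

Answer: .....
.....
####.
###..
###..

Derivation:
Click 1 (2,2) count=3: revealed 1 new [(2,2)] -> total=1
Click 2 (2,3) count=3: revealed 1 new [(2,3)] -> total=2
Click 3 (3,0) count=0: revealed 8 new [(2,0) (2,1) (3,0) (3,1) (3,2) (4,0) (4,1) (4,2)] -> total=10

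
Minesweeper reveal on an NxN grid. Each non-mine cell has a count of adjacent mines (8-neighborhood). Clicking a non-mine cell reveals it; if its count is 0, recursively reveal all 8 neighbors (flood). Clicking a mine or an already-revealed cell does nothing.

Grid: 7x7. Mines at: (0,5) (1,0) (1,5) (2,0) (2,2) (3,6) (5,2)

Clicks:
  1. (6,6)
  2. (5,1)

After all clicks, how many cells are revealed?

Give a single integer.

Click 1 (6,6) count=0: revealed 18 new [(2,3) (2,4) (2,5) (3,3) (3,4) (3,5) (4,3) (4,4) (4,5) (4,6) (5,3) (5,4) (5,5) (5,6) (6,3) (6,4) (6,5) (6,6)] -> total=18
Click 2 (5,1) count=1: revealed 1 new [(5,1)] -> total=19

Answer: 19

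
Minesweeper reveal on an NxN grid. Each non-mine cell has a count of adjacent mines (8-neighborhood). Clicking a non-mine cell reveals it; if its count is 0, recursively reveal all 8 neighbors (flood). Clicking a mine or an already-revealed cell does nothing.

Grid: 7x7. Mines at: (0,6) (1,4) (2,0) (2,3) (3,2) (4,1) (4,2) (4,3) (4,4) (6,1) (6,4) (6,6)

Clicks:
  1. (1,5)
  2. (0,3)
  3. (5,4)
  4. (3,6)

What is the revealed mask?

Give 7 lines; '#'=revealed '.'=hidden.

Click 1 (1,5) count=2: revealed 1 new [(1,5)] -> total=1
Click 2 (0,3) count=1: revealed 1 new [(0,3)] -> total=2
Click 3 (5,4) count=3: revealed 1 new [(5,4)] -> total=3
Click 4 (3,6) count=0: revealed 9 new [(1,6) (2,5) (2,6) (3,5) (3,6) (4,5) (4,6) (5,5) (5,6)] -> total=12

Answer: ...#...
.....##
.....##
.....##
.....##
....###
.......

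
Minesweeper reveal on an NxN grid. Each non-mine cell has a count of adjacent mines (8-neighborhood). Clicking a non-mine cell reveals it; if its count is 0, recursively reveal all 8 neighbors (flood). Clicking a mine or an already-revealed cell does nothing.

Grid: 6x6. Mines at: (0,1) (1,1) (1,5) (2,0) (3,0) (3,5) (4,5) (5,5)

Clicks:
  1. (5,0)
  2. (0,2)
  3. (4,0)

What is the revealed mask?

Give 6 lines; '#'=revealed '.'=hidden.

Click 1 (5,0) count=0: revealed 24 new [(0,2) (0,3) (0,4) (1,2) (1,3) (1,4) (2,1) (2,2) (2,3) (2,4) (3,1) (3,2) (3,3) (3,4) (4,0) (4,1) (4,2) (4,3) (4,4) (5,0) (5,1) (5,2) (5,3) (5,4)] -> total=24
Click 2 (0,2) count=2: revealed 0 new [(none)] -> total=24
Click 3 (4,0) count=1: revealed 0 new [(none)] -> total=24

Answer: ..###.
..###.
.####.
.####.
#####.
#####.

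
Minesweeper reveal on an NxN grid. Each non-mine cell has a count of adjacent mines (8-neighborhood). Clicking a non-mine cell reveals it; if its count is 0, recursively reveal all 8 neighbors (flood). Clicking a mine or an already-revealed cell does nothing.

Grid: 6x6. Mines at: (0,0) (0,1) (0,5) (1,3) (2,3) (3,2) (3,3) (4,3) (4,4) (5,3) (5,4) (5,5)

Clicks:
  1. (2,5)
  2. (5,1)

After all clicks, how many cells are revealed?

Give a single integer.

Answer: 18

Derivation:
Click 1 (2,5) count=0: revealed 6 new [(1,4) (1,5) (2,4) (2,5) (3,4) (3,5)] -> total=6
Click 2 (5,1) count=0: revealed 12 new [(1,0) (1,1) (2,0) (2,1) (3,0) (3,1) (4,0) (4,1) (4,2) (5,0) (5,1) (5,2)] -> total=18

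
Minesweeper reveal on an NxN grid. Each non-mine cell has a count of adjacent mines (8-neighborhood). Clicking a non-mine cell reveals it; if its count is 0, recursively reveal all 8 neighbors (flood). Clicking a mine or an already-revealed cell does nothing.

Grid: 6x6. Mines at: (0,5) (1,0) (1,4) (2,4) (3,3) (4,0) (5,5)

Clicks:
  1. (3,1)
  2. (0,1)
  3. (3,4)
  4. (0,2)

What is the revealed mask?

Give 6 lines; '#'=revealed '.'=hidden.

Click 1 (3,1) count=1: revealed 1 new [(3,1)] -> total=1
Click 2 (0,1) count=1: revealed 1 new [(0,1)] -> total=2
Click 3 (3,4) count=2: revealed 1 new [(3,4)] -> total=3
Click 4 (0,2) count=0: revealed 8 new [(0,2) (0,3) (1,1) (1,2) (1,3) (2,1) (2,2) (2,3)] -> total=11

Answer: .###..
.###..
.###..
.#..#.
......
......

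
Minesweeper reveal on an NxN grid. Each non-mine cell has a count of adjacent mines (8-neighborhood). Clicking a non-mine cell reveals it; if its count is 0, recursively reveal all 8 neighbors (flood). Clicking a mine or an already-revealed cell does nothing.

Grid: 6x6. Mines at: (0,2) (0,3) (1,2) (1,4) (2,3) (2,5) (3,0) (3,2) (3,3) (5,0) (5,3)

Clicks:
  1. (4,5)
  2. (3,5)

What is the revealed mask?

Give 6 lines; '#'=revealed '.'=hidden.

Answer: ......
......
......
....##
....##
....##

Derivation:
Click 1 (4,5) count=0: revealed 6 new [(3,4) (3,5) (4,4) (4,5) (5,4) (5,5)] -> total=6
Click 2 (3,5) count=1: revealed 0 new [(none)] -> total=6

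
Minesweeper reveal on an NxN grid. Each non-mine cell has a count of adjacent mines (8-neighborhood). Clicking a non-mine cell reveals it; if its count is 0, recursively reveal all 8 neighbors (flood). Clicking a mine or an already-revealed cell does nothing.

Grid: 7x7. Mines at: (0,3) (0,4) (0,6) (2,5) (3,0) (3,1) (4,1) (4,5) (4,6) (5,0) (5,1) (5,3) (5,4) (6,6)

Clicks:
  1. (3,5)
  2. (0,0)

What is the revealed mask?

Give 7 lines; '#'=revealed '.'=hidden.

Click 1 (3,5) count=3: revealed 1 new [(3,5)] -> total=1
Click 2 (0,0) count=0: revealed 9 new [(0,0) (0,1) (0,2) (1,0) (1,1) (1,2) (2,0) (2,1) (2,2)] -> total=10

Answer: ###....
###....
###....
.....#.
.......
.......
.......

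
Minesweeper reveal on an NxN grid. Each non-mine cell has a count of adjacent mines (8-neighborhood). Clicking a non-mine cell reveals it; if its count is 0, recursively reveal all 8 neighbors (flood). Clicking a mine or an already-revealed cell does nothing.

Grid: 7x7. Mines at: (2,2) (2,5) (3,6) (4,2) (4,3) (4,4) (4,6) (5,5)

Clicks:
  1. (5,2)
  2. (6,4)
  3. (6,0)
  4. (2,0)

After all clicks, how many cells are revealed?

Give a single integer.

Answer: 30

Derivation:
Click 1 (5,2) count=2: revealed 1 new [(5,2)] -> total=1
Click 2 (6,4) count=1: revealed 1 new [(6,4)] -> total=2
Click 3 (6,0) count=0: revealed 28 new [(0,0) (0,1) (0,2) (0,3) (0,4) (0,5) (0,6) (1,0) (1,1) (1,2) (1,3) (1,4) (1,5) (1,6) (2,0) (2,1) (3,0) (3,1) (4,0) (4,1) (5,0) (5,1) (5,3) (5,4) (6,0) (6,1) (6,2) (6,3)] -> total=30
Click 4 (2,0) count=0: revealed 0 new [(none)] -> total=30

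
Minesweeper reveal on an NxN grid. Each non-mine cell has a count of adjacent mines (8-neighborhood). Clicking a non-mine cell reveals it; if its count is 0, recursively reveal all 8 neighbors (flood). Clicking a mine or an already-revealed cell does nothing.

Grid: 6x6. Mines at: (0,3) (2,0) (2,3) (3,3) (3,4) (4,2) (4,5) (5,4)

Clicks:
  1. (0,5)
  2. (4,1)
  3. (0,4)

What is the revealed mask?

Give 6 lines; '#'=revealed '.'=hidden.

Click 1 (0,5) count=0: revealed 6 new [(0,4) (0,5) (1,4) (1,5) (2,4) (2,5)] -> total=6
Click 2 (4,1) count=1: revealed 1 new [(4,1)] -> total=7
Click 3 (0,4) count=1: revealed 0 new [(none)] -> total=7

Answer: ....##
....##
....##
......
.#....
......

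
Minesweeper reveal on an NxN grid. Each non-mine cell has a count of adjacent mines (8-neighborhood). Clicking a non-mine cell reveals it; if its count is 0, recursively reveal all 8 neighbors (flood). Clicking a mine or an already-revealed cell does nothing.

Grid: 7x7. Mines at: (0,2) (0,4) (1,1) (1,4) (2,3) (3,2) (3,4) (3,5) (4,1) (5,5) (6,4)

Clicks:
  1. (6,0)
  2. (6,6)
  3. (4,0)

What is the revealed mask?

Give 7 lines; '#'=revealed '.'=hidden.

Click 1 (6,0) count=0: revealed 8 new [(5,0) (5,1) (5,2) (5,3) (6,0) (6,1) (6,2) (6,3)] -> total=8
Click 2 (6,6) count=1: revealed 1 new [(6,6)] -> total=9
Click 3 (4,0) count=1: revealed 1 new [(4,0)] -> total=10

Answer: .......
.......
.......
.......
#......
####...
####..#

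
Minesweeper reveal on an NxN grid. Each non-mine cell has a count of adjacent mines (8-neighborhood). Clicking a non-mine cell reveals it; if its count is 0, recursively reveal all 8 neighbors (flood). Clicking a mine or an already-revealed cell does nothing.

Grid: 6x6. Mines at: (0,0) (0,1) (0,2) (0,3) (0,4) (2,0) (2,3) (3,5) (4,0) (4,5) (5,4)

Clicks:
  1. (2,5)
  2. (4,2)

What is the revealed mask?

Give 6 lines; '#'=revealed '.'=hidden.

Click 1 (2,5) count=1: revealed 1 new [(2,5)] -> total=1
Click 2 (4,2) count=0: revealed 9 new [(3,1) (3,2) (3,3) (4,1) (4,2) (4,3) (5,1) (5,2) (5,3)] -> total=10

Answer: ......
......
.....#
.###..
.###..
.###..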